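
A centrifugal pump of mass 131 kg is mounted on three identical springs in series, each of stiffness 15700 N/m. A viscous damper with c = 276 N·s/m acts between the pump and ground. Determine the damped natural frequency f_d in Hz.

Series springs: 1/k_eq = 3/15700, so k_eq = 15700/3 = 5233 N/m.
ω_n = √(k_eq/m) = √(5233/131) = 6.321 rad/s.
Critical damping c_c = 2√(k_eq·m) = 2√(5233 × 131) = 1656 N·s/m, so ζ = c/c_c = 276/1656 = 0.1667.
ω_d = ω_n√(1 − ζ²) = 6.321 × √(1 − 0.0278) = 6.232 rad/s.
f_d = ω_d/(2π) = 0.9919 Hz.

0.992 Hz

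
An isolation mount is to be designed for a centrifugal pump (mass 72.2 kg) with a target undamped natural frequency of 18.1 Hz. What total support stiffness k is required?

ω_n = 2πf_n = 2π × 18.1 = 113.7 rad/s.
k = m·ω_n² = 72.2 × 113.7² = 72.2 × 12930 = 933800 N/m.

934000 N/m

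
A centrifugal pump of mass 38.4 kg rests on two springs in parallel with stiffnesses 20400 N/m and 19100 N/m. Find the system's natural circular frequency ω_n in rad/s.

Parallel springs add: k_eq = 20400 + 19100 = 39500 N/m.
ω_n = √(k_eq/m) = √(39500/38.4) = √1029 = 32.07 rad/s.

32.1 rad/s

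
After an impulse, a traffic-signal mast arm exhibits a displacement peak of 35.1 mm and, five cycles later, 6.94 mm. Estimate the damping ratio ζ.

0.0515

Logarithmic decrement δ = (1/n)·ln(x₀/x_n) = (1/5)·ln(35.1/6.94) = (1/5)·ln(5.058) = 0.3242.
ζ = δ/√(4π² + δ²) = 0.3242/√(39.48 + 0.105) = 0.3242/6.292 = 0.05153.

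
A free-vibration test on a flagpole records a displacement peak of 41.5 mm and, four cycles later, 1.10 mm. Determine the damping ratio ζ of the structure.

0.143

Logarithmic decrement δ = (1/n)·ln(x₀/x_n) = (1/4)·ln(41.5/1.10) = (1/4)·ln(37.73) = 0.9076.
ζ = δ/√(4π² + δ²) = 0.9076/√(39.48 + 0.824) = 0.9076/6.348 = 0.1430.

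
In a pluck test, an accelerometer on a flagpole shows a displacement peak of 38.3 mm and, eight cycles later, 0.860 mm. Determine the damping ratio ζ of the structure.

Logarithmic decrement δ = (1/n)·ln(x₀/x_n) = (1/8)·ln(38.3/0.860) = (1/8)·ln(44.53) = 0.4745.
ζ = δ/√(4π² + δ²) = 0.4745/√(39.48 + 0.225) = 0.4745/6.301 = 0.07531.

0.0753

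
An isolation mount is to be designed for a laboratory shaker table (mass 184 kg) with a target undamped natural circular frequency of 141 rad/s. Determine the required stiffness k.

3660000 N/m

k = m·ω_n² = 184 × 141.0² = 184 × 19880 = 3658000 N/m.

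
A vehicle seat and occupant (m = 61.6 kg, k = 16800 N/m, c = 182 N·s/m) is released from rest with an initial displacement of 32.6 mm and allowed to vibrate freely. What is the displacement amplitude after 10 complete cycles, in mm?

0.115 mm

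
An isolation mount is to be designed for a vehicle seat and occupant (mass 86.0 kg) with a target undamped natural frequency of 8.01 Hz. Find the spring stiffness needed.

ω_n = 2πf_n = 2π × 8.01 = 50.33 rad/s.
k = m·ω_n² = 86.0 × 50.33² = 86.0 × 2533 = 217800 N/m.

218000 N/m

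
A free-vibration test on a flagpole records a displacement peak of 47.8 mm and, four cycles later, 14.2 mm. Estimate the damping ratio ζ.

0.0482

Logarithmic decrement δ = (1/n)·ln(x₀/x_n) = (1/4)·ln(47.8/14.2) = (1/4)·ln(3.366) = 0.3034.
ζ = δ/√(4π² + δ²) = 0.3034/√(39.48 + 0.0921) = 0.3034/6.291 = 0.04824.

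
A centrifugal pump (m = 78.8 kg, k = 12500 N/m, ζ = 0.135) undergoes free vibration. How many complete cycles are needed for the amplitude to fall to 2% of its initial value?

5 cycles

Logarithmic decrement δ = 2πζ/√(1 − ζ²) = 2π × 0.1350/√(1 − 0.0182) = 0.8561.
x_n/x₀ = e^(−nδ) ≤ 0.02; take ln: n ≥ ln(1/0.02)/δ = 3.912/0.8561 = 4.570.
So 5 complete cycles are required.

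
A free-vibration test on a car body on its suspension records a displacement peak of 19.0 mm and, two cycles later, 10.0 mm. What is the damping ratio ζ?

Logarithmic decrement δ = (1/n)·ln(x₀/x_n) = (1/2)·ln(19.0/10.0) = (1/2)·ln(1.900) = 0.3209.
ζ = δ/√(4π² + δ²) = 0.3209/√(39.48 + 0.103) = 0.3209/6.291 = 0.05101.

0.0510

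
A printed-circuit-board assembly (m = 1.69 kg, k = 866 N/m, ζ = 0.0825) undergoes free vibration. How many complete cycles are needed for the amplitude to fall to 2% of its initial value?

Logarithmic decrement δ = 2πζ/√(1 − ζ²) = 2π × 0.08250/√(1 − 0.00681) = 0.5201.
x_n/x₀ = e^(−nδ) ≤ 0.02; take ln: n ≥ ln(1/0.02)/δ = 3.912/0.5201 = 7.521.
So 8 complete cycles are required.

8 cycles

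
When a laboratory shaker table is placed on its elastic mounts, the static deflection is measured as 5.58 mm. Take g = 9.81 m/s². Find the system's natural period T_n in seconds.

ω_n = √(g/δ_st) = √(9.81/0.00558) = √1758 = 41.93 rad/s.
T_n = 2π/ω_n = 6.283/41.93 = 0.1499 s.

0.150 s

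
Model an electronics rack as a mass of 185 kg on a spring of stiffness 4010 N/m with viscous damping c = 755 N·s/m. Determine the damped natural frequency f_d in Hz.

ω_n = √(k/m) = √(4010/185) = 4.656 rad/s.
Critical damping c_c = 2√(k·m) = 2√(4010 × 185) = 1723 N·s/m, so ζ = c/c_c = 755/1723 = 0.4383.
ω_d = ω_n√(1 − ζ²) = 4.656 × √(1 − 0.192) = 4.185 rad/s.
f_d = ω_d/(2π) = 0.6660 Hz.

0.666 Hz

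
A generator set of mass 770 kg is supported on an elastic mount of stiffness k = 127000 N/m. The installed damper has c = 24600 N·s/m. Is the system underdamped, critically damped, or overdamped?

overdamped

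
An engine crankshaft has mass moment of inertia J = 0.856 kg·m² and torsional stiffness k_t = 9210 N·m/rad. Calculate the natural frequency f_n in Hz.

ω_n = √(k_t/J) = √(9210/0.856) = √10760 = 103.7 rad/s.
f_n = ω_n/(2π) = 103.7/6.283 = 16.51 Hz.

16.5 Hz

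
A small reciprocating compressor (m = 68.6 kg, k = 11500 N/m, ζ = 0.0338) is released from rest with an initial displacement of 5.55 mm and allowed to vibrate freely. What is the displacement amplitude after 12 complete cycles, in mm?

Logarithmic decrement δ = 2πζ/√(1 − ζ²) = 2π × 0.03380/√(1 − 0.00114) = 0.2125.
After n cycles, x_n/x₀ = e^(−nδ), so x_12 = 5.55 × e^(−12 × 0.2125) = 5.55 × 0.07809 = 0.4334 mm.

0.433 mm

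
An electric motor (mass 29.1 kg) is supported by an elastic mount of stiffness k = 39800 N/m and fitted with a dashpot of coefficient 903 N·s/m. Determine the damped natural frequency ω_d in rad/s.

ω_n = √(k/m) = √(39800/29.1) = 36.98 rad/s.
Critical damping c_c = 2√(k·m) = 2√(39800 × 29.1) = 2152 N·s/m, so ζ = c/c_c = 903/2152 = 0.4195.
ω_d = ω_n√(1 − ζ²) = 36.98 × √(1 − 0.176) = 33.57 rad/s.

33.6 rad/s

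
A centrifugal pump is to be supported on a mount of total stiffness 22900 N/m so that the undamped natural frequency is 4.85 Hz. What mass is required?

24.7 kg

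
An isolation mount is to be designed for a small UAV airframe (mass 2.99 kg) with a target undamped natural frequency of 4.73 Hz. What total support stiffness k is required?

ω_n = 2πf_n = 2π × 4.73 = 29.72 rad/s.
k = m·ω_n² = 2.99 × 29.72² = 2.99 × 883.2 = 2641 N/m.

2640 N/m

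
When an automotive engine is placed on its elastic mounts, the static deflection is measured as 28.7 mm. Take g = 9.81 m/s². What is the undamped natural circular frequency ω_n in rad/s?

ω_n = √(g/δ_st) = √(9.81/0.0287) = √341.8 = 18.49 rad/s.

18.5 rad/s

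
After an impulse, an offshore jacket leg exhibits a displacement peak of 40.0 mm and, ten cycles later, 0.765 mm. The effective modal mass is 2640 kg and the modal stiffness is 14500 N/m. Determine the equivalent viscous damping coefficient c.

Logarithmic decrement δ = (1/n)·ln(x₀/x_n) = (1/10)·ln(40.0/0.765) = (1/10)·ln(52.29) = 0.3957.
ζ = δ/√(4π² + δ²) = 0.3957/√(39.48 + 0.157) = 0.3957/6.296 = 0.06285.
c = ζ · 2√(km) = 0.06285 × 2√(14500 × 2640) = 0.06285 × 12370 = 777.7 N·s/m.

778 N·s/m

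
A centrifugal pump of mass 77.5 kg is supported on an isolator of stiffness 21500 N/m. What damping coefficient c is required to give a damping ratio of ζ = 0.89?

2300 N·s/m

c_c = 2√(k·m) = 2√(21500 × 77.5) = 2582 N·s/m.
c = ζ·c_c = 0.89 × 2582 = 2298 N·s/m.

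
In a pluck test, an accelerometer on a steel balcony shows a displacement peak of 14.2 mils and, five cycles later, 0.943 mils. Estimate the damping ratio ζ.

Logarithmic decrement δ = (1/n)·ln(x₀/x_n) = (1/5)·ln(14.2/0.943) = (1/5)·ln(15.06) = 0.5424.
ζ = δ/√(4π² + δ²) = 0.5424/√(39.48 + 0.294) = 0.5424/6.307 = 0.08600.

0.0860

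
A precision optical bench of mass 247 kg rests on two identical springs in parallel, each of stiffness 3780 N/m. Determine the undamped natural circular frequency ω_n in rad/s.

5.53 rad/s

Parallel springs add: k_eq = 2 × 3780 = 7560 N/m.
ω_n = √(k_eq/m) = √(7560/247) = √30.61 = 5.532 rad/s.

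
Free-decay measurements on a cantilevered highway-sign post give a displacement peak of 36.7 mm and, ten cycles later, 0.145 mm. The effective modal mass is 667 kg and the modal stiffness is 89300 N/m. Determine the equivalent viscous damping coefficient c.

1350 N·s/m

Logarithmic decrement δ = (1/n)·ln(x₀/x_n) = (1/10)·ln(36.7/0.145) = (1/10)·ln(253.1) = 0.5534.
ζ = δ/√(4π² + δ²) = 0.5534/√(39.48 + 0.306) = 0.5534/6.308 = 0.08773.
c = ζ · 2√(km) = 0.08773 × 2√(89300 × 667) = 0.08773 × 15440 = 1354 N·s/m.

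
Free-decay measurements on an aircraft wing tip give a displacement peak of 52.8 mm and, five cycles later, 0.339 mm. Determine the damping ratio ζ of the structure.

Logarithmic decrement δ = (1/n)·ln(x₀/x_n) = (1/5)·ln(52.8/0.339) = (1/5)·ln(155.8) = 1.010.
ζ = δ/√(4π² + δ²) = 1.010/√(39.48 + 1.02) = 1.010/6.364 = 0.1587.

0.159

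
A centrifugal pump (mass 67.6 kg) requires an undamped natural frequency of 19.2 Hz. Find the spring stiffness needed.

984000 N/m

ω_n = 2πf_n = 2π × 19.2 = 120.6 rad/s.
k = m·ω_n² = 67.6 × 120.6² = 67.6 × 14550 = 983800 N/m.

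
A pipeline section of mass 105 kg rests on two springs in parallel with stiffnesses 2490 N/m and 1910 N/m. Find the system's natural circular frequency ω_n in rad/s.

Parallel springs add: k_eq = 2490 + 1910 = 4400 N/m.
ω_n = √(k_eq/m) = √(4400/105) = √41.90 = 6.473 rad/s.

6.47 rad/s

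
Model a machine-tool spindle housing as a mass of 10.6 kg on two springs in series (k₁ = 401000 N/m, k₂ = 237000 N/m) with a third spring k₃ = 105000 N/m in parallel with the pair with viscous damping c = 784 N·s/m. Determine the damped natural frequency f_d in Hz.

Series pair: k_s = k₁k₂/(k₁+k₂) = (401000)(237000)/(401000 + 237000) = 149000 N/m. In parallel with k₃: k_eq = 149000 + 105000 = 254000 N/m.
ω_n = √(k_eq/m) = √(254000/10.6) = 154.8 rad/s.
Critical damping c_c = 2√(k_eq·m) = 2√(254000 × 10.6) = 3281 N·s/m, so ζ = c/c_c = 784/3281 = 0.2389.
ω_d = ω_n√(1 − ζ²) = 154.8 × √(1 − 0.0571) = 150.3 rad/s.
f_d = ω_d/(2π) = 23.92 Hz.

23.9 Hz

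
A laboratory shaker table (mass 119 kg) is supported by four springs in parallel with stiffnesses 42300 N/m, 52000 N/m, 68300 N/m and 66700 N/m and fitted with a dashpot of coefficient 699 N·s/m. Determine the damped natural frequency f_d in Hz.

Parallel springs add: k_eq = 42300 + 52000 + 68300 + 66700 = 229300 N/m.
ω_n = √(k_eq/m) = √(229300/119) = 43.90 rad/s.
Critical damping c_c = 2√(k_eq·m) = 2√(229300 × 119) = 10450 N·s/m, so ζ = c/c_c = 699/10450 = 0.06691.
ω_d = ω_n√(1 − ζ²) = 43.90 × √(1 − 0.00448) = 43.80 rad/s.
f_d = ω_d/(2π) = 6.971 Hz.

6.97 Hz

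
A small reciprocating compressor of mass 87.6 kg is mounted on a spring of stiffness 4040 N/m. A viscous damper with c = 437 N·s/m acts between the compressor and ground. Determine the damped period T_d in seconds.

ω_n = √(k/m) = √(4040/87.6) = 6.791 rad/s.
Critical damping c_c = 2√(k·m) = 2√(4040 × 87.6) = 1190 N·s/m, so ζ = c/c_c = 437/1190 = 0.3673.
ω_d = ω_n√(1 − ζ²) = 6.791 × √(1 − 0.135) = 6.316 rad/s.
T_d = 2π/ω_d = 0.9947 s.

0.995 s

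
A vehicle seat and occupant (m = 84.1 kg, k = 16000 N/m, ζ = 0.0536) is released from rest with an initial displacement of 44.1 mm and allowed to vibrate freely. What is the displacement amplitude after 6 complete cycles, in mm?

5.83 mm

Logarithmic decrement δ = 2πζ/√(1 − ζ²) = 2π × 0.05360/√(1 − 0.00287) = 0.3373.
After n cycles, x_n/x₀ = e^(−nδ), so x_6 = 44.1 × e^(−6 × 0.3373) = 44.1 × 0.1322 = 5.829 mm.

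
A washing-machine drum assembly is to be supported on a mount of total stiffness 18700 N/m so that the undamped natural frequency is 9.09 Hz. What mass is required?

5.73 kg

ω_n = 2πf_n = 2π × 9.09 = 57.11 rad/s.
m = k/ω_n² = 18700/57.11² = 18700/3262 = 5.733 kg.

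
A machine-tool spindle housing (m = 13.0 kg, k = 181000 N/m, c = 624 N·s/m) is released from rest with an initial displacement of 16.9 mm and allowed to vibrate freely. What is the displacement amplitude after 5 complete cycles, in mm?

ζ = c/(2√(km)) = 624/(2√(181000 × 13.0)) = 624/3068 = 0.2034.
Logarithmic decrement δ = 2πζ/√(1 − ζ²) = 2π × 0.2034/√(1 − 0.0414) = 1.305.
After n cycles, x_n/x₀ = e^(−nδ), so x_5 = 16.9 × e^(−5 × 1.305) = 16.9 × 0.001464 = 0.02475 mm.

0.0247 mm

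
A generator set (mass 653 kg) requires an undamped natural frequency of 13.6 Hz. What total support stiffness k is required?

4770000 N/m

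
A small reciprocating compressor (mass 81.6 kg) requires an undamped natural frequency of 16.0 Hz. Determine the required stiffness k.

825000 N/m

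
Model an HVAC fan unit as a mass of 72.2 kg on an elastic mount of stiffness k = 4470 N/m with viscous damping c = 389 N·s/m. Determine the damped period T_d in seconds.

0.850 s

ω_n = √(k/m) = √(4470/72.2) = 7.868 rad/s.
Critical damping c_c = 2√(k·m) = 2√(4470 × 72.2) = 1136 N·s/m, so ζ = c/c_c = 389/1136 = 0.3424.
ω_d = ω_n√(1 − ζ²) = 7.868 × √(1 − 0.117) = 7.393 rad/s.
T_d = 2π/ω_d = 0.8499 s.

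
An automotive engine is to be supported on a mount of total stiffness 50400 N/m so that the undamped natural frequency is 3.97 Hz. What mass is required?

ω_n = 2πf_n = 2π × 3.97 = 24.94 rad/s.
m = k/ω_n² = 50400/24.94² = 50400/622.2 = 81.00 kg.

81.0 kg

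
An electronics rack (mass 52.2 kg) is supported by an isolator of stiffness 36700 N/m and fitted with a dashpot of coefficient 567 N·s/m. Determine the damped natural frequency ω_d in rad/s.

ω_n = √(k/m) = √(36700/52.2) = 26.52 rad/s.
Critical damping c_c = 2√(k·m) = 2√(36700 × 52.2) = 2768 N·s/m, so ζ = c/c_c = 567/2768 = 0.2048.
ω_d = ω_n√(1 − ζ²) = 26.52 × √(1 − 0.0420) = 25.95 rad/s.

26.0 rad/s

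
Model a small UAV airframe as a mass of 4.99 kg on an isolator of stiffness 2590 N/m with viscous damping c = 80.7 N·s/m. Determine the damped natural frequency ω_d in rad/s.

21.3 rad/s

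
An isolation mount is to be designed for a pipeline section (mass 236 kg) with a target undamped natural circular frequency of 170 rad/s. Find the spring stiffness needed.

6820000 N/m

k = m·ω_n² = 236 × 170.0² = 236 × 28900 = 6820000 N/m.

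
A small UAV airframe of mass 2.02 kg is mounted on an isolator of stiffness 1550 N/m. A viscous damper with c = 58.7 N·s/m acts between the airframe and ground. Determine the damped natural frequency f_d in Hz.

ω_n = √(k/m) = √(1550/2.02) = 27.70 rad/s.
Critical damping c_c = 2√(k·m) = 2√(1550 × 2.02) = 111.9 N·s/m, so ζ = c/c_c = 58.7/111.9 = 0.5245.
ω_d = ω_n√(1 − ζ²) = 27.70 × √(1 − 0.275) = 23.58 rad/s.
f_d = ω_d/(2π) = 3.754 Hz.

3.75 Hz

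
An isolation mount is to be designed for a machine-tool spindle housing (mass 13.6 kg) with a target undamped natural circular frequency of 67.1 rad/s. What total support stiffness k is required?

k = m·ω_n² = 13.6 × 67.10² = 13.6 × 4502 = 61230 N/m.

61200 N/m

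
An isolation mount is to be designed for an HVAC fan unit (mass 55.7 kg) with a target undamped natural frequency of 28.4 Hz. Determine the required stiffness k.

ω_n = 2πf_n = 2π × 28.4 = 178.4 rad/s.
k = m·ω_n² = 55.7 × 178.4² = 55.7 × 31840 = 1774000 N/m.

1770000 N/m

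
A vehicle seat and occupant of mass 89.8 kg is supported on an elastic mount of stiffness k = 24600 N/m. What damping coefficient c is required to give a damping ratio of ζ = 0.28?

832 N·s/m

c_c = 2√(k·m) = 2√(24600 × 89.8) = 2973 N·s/m.
c = ζ·c_c = 0.28 × 2973 = 832.3 N·s/m.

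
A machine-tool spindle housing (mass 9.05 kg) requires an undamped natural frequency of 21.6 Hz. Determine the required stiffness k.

167000 N/m

ω_n = 2πf_n = 2π × 21.6 = 135.7 rad/s.
k = m·ω_n² = 9.05 × 135.7² = 9.05 × 18420 = 166700 N/m.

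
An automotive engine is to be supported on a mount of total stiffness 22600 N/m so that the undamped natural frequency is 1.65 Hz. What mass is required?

210 kg

ω_n = 2πf_n = 2π × 1.65 = 10.37 rad/s.
m = k/ω_n² = 22600/10.37² = 22600/107.5 = 210.3 kg.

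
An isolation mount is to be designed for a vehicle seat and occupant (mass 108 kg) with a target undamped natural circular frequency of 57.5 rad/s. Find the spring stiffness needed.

k = m·ω_n² = 108 × 57.50² = 108 × 3306 = 357100 N/m.

357000 N/m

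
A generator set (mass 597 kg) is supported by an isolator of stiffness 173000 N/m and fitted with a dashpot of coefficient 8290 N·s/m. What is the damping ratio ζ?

0.408

ω_n = √(k/m) = √(173000/597) = 17.02 rad/s.
Critical damping c_c = 2√(k·m) = 2√(173000 × 597) = 20330 N·s/m, so ζ = c/c_c = 8290/20330 = 0.4079.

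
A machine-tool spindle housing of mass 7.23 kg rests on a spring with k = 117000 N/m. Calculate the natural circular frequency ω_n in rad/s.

127 rad/s

ω_n = √(k/m) = √(117000/7.23) = √16180 = 127.2 rad/s.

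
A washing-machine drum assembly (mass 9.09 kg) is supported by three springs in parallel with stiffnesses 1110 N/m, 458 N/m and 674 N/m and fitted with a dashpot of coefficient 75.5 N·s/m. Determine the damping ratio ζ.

0.264

Parallel springs add: k_eq = 1110 + 458 + 674 = 2242 N/m.
ω_n = √(k_eq/m) = √(2242/9.09) = 15.70 rad/s.
Critical damping c_c = 2√(k_eq·m) = 2√(2242 × 9.09) = 285.5 N·s/m, so ζ = c/c_c = 75.5/285.5 = 0.2644.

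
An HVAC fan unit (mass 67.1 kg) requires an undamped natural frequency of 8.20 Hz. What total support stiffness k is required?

178000 N/m

ω_n = 2πf_n = 2π × 8.20 = 51.52 rad/s.
k = m·ω_n² = 67.1 × 51.52² = 67.1 × 2655 = 178100 N/m.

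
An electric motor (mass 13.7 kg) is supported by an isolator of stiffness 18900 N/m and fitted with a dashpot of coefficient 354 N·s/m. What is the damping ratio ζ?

ω_n = √(k/m) = √(18900/13.7) = 37.14 rad/s.
Critical damping c_c = 2√(k·m) = 2√(18900 × 13.7) = 1018 N·s/m, so ζ = c/c_c = 354/1018 = 0.3478.

0.348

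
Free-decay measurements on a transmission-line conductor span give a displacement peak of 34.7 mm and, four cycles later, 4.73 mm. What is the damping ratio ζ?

0.0790

Logarithmic decrement δ = (1/n)·ln(x₀/x_n) = (1/4)·ln(34.7/4.73) = (1/4)·ln(7.336) = 0.4982.
ζ = δ/√(4π² + δ²) = 0.4982/√(39.48 + 0.248) = 0.4982/6.303 = 0.07904.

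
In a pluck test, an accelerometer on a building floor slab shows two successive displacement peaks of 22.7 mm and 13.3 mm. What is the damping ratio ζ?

0.0848

Logarithmic decrement δ = (1/n)·ln(x₀/x_n) = (1/1)·ln(22.7/13.3) = (1/1)·ln(1.707) = 0.5346.
ζ = δ/√(4π² + δ²) = 0.5346/√(39.48 + 0.286) = 0.5346/6.306 = 0.08478.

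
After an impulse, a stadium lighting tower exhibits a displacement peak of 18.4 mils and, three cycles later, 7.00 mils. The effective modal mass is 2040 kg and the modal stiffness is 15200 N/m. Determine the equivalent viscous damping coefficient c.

Logarithmic decrement δ = (1/n)·ln(x₀/x_n) = (1/3)·ln(18.4/7.00) = (1/3)·ln(2.629) = 0.3221.
ζ = δ/√(4π² + δ²) = 0.3221/√(39.48 + 0.104) = 0.3221/6.291 = 0.05120.
c = ζ · 2√(km) = 0.05120 × 2√(15200 × 2040) = 0.05120 × 11140 = 570.3 N·s/m.

570 N·s/m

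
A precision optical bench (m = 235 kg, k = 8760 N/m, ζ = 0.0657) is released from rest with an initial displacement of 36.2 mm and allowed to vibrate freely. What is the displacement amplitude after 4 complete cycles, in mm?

6.92 mm

Logarithmic decrement δ = 2πζ/√(1 − ζ²) = 2π × 0.06570/√(1 − 0.00432) = 0.4137.
After n cycles, x_n/x₀ = e^(−nδ), so x_4 = 36.2 × e^(−4 × 0.4137) = 36.2 × 0.1911 = 6.919 mm.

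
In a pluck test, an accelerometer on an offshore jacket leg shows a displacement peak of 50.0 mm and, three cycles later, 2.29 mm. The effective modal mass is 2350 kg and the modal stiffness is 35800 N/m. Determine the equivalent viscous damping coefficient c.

Logarithmic decrement δ = (1/n)·ln(x₀/x_n) = (1/3)·ln(50.0/2.29) = (1/3)·ln(21.83) = 1.028.
ζ = δ/√(4π² + δ²) = 1.028/√(39.48 + 1.06) = 1.028/6.367 = 0.1614.
c = ζ · 2√(km) = 0.1614 × 2√(35800 × 2350) = 0.1614 × 18340 = 2961 N·s/m.

2960 N·s/m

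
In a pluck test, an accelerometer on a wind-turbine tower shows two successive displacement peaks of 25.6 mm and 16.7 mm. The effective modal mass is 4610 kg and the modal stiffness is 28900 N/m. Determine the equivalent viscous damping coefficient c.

1570 N·s/m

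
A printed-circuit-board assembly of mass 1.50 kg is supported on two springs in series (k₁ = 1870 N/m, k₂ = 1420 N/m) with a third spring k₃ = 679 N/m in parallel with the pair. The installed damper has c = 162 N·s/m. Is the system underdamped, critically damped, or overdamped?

overdamped

Series pair: k_s = k₁k₂/(k₁+k₂) = (1870)(1420)/(1870 + 1420) = 807.1 N/m. In parallel with k₃: k_eq = 807.1 + 679 = 1486 N/m.
c_c = 2√(k_eq·m) = 94.43 N·s/m; ζ = c/c_c = 162/94.43 = 1.72.
Since ζ > 1 the system is overdamped.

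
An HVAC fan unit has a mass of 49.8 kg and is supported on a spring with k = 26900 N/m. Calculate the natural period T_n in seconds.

0.270 s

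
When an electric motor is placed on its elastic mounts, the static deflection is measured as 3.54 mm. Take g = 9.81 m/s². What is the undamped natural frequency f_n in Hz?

8.38 Hz

ω_n = √(g/δ_st) = √(9.81/0.00354) = √2771 = 52.64 rad/s.
f_n = ω_n/(2π) = 52.64/6.283 = 8.378 Hz.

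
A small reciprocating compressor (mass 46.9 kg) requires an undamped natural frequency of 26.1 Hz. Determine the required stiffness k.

1260000 N/m

ω_n = 2πf_n = 2π × 26.1 = 164.0 rad/s.
k = m·ω_n² = 46.9 × 164.0² = 46.9 × 26890 = 1261000 N/m.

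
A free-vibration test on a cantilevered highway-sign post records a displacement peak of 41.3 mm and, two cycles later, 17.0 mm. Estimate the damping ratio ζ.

0.0705

Logarithmic decrement δ = (1/n)·ln(x₀/x_n) = (1/2)·ln(41.3/17.0) = (1/2)·ln(2.429) = 0.4438.
ζ = δ/√(4π² + δ²) = 0.4438/√(39.48 + 0.197) = 0.4438/6.299 = 0.07046.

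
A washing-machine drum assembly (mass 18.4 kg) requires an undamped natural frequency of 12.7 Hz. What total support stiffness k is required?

117000 N/m

ω_n = 2πf_n = 2π × 12.7 = 79.80 rad/s.
k = m·ω_n² = 18.4 × 79.80² = 18.4 × 6367 = 117200 N/m.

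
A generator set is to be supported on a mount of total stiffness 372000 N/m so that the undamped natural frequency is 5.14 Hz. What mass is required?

ω_n = 2πf_n = 2π × 5.14 = 32.30 rad/s.
m = k/ω_n² = 372000/32.30² = 372000/1043 = 356.7 kg.

357 kg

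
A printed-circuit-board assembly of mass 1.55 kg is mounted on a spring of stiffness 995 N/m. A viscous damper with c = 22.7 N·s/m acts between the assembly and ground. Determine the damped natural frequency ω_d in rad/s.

ω_n = √(k/m) = √(995.0/1.55) = 25.34 rad/s.
Critical damping c_c = 2√(k·m) = 2√(995.0 × 1.55) = 78.54 N·s/m, so ζ = c/c_c = 22.7/78.54 = 0.2890.
ω_d = ω_n√(1 − ζ²) = 25.34 × √(1 − 0.0835) = 24.26 rad/s.

24.3 rad/s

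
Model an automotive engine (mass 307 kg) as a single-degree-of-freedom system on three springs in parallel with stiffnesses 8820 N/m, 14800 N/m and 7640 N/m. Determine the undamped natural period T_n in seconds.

Parallel springs add: k_eq = 8820 + 14800 + 7640 = 31260 N/m.
ω_n = √(k_eq/m) = √(31260/307) = √101.8 = 10.09 rad/s.
T_n = 2π/ω_n = 6.283/10.09 = 0.6227 s.

0.623 s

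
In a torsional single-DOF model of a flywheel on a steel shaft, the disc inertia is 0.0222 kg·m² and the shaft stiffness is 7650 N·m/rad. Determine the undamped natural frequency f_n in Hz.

93.4 Hz

ω_n = √(k_t/J) = √(7650/0.0222) = √344600 = 587.0 rad/s.
f_n = ω_n/(2π) = 587.0/6.283 = 93.43 Hz.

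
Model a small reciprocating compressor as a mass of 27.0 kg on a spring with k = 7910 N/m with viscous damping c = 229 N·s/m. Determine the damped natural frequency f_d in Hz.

2.64 Hz

ω_n = √(k/m) = √(7910/27.0) = 17.12 rad/s.
Critical damping c_c = 2√(k·m) = 2√(7910 × 27.0) = 924.3 N·s/m, so ζ = c/c_c = 229/924.3 = 0.2478.
ω_d = ω_n√(1 − ζ²) = 17.12 × √(1 − 0.0614) = 16.58 rad/s.
f_d = ω_d/(2π) = 2.639 Hz.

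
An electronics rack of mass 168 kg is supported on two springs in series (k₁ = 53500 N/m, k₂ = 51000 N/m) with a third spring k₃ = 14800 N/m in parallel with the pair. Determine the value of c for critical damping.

Series pair: k_s = k₁k₂/(k₁+k₂) = (53500)(51000)/(53500 + 51000) = 26110 N/m. In parallel with k₃: k_eq = 26110 + 14800 = 40910 N/m.
c_c = 2√(k_eq·m) = 2√(40910 × 168) = 2 × 2622 = 5243 N·s/m.

5240 N·s/m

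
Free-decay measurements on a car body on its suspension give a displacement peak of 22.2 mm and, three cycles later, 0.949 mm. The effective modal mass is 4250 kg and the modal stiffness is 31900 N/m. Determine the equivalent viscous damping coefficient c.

Logarithmic decrement δ = (1/n)·ln(x₀/x_n) = (1/3)·ln(22.2/0.949) = (1/3)·ln(23.39) = 1.051.
ζ = δ/√(4π² + δ²) = 1.051/√(39.48 + 1.10) = 1.051/6.370 = 0.1650.
c = ζ · 2√(km) = 0.1650 × 2√(31900 × 4250) = 0.1650 × 23290 = 3841 N·s/m.

3840 N·s/m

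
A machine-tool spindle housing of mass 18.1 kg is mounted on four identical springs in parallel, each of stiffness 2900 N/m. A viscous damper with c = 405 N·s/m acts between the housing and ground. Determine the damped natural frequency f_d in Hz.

3.61 Hz

Parallel springs add: k_eq = 4 × 2900 = 11600 N/m.
ω_n = √(k_eq/m) = √(11600/18.1) = 25.32 rad/s.
Critical damping c_c = 2√(k_eq·m) = 2√(11600 × 18.1) = 916.4 N·s/m, so ζ = c/c_c = 405/916.4 = 0.4419.
ω_d = ω_n√(1 − ζ²) = 25.32 × √(1 − 0.195) = 22.71 rad/s.
f_d = ω_d/(2π) = 3.614 Hz.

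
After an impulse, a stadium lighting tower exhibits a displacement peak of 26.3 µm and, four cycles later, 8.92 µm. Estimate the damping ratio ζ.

Logarithmic decrement δ = (1/n)·ln(x₀/x_n) = (1/4)·ln(26.3/8.92) = (1/4)·ln(2.948) = 0.2703.
ζ = δ/√(4π² + δ²) = 0.2703/√(39.48 + 0.0731) = 0.2703/6.289 = 0.04298.

0.0430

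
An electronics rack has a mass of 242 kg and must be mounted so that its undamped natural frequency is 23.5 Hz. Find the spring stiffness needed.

ω_n = 2πf_n = 2π × 23.5 = 147.7 rad/s.
k = m·ω_n² = 242 × 147.7² = 242 × 21800 = 5276000 N/m.

5280000 N/m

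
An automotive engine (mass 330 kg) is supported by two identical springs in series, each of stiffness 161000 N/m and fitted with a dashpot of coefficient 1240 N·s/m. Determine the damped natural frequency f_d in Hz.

2.47 Hz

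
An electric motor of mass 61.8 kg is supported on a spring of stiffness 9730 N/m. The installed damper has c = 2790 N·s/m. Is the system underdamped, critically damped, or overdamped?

overdamped

c_c = 2√(k·m) = 1551 N·s/m; ζ = c/c_c = 2790/1551 = 1.80.
Since ζ > 1 the system is overdamped.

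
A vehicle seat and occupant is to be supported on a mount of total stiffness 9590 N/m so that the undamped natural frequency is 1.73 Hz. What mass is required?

ω_n = 2πf_n = 2π × 1.73 = 10.87 rad/s.
m = k/ω_n² = 9590/10.87² = 9590/118.2 = 81.16 kg.

81.2 kg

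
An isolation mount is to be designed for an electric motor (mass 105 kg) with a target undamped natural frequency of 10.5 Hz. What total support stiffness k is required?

457000 N/m

ω_n = 2πf_n = 2π × 10.5 = 65.97 rad/s.
k = m·ω_n² = 105 × 65.97² = 105 × 4352 = 457000 N/m.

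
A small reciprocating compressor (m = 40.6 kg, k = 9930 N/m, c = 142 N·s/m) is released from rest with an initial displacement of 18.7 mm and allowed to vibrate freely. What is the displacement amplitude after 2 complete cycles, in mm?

4.55 mm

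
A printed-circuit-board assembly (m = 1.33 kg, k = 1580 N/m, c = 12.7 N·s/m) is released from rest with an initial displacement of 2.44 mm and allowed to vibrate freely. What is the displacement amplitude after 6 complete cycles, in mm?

ζ = c/(2√(km)) = 12.7/(2√(1580 × 1.33)) = 12.7/91.68 = 0.1385.
Logarithmic decrement δ = 2πζ/√(1 − ζ²) = 2π × 0.1385/√(1 − 0.0192) = 0.8788.
After n cycles, x_n/x₀ = e^(−nδ), so x_6 = 2.44 × e^(−6 × 0.8788) = 2.44 × 0.005128 = 0.01251 mm.

0.0125 mm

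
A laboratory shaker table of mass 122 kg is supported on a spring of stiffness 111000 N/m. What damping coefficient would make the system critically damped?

7360 N·s/m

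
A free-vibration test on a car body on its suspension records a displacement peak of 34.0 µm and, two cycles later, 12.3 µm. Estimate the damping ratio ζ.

0.0806

Logarithmic decrement δ = (1/n)·ln(x₀/x_n) = (1/2)·ln(34.0/12.3) = (1/2)·ln(2.764) = 0.5084.
ζ = δ/√(4π² + δ²) = 0.5084/√(39.48 + 0.258) = 0.5084/6.304 = 0.08065.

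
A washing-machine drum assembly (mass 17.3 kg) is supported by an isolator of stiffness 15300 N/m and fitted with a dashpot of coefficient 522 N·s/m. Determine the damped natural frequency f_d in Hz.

4.08 Hz

ω_n = √(k/m) = √(15300/17.3) = 29.74 rad/s.
Critical damping c_c = 2√(k·m) = 2√(15300 × 17.3) = 1029 N·s/m, so ζ = c/c_c = 522/1029 = 0.5073.
ω_d = ω_n√(1 − ζ²) = 29.74 × √(1 − 0.257) = 25.63 rad/s.
f_d = ω_d/(2π) = 4.079 Hz.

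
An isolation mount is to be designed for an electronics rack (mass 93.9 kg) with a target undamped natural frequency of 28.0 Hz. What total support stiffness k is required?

ω_n = 2πf_n = 2π × 28.0 = 175.9 rad/s.
k = m·ω_n² = 93.9 × 175.9² = 93.9 × 30950 = 2906000 N/m.

2910000 N/m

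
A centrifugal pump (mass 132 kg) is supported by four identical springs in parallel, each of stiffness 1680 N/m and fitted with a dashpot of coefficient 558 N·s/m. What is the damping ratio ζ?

0.296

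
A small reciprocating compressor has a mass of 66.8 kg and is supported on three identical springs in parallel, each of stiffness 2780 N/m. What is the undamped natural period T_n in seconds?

0.562 s

Parallel springs add: k_eq = 3 × 2780 = 8340 N/m.
ω_n = √(k_eq/m) = √(8340/66.8) = √124.9 = 11.17 rad/s.
T_n = 2π/ω_n = 6.283/11.17 = 0.5623 s.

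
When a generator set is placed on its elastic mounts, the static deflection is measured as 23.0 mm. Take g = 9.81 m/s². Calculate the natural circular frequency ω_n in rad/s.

20.7 rad/s

ω_n = √(g/δ_st) = √(9.81/0.0230) = √426.5 = 20.65 rad/s.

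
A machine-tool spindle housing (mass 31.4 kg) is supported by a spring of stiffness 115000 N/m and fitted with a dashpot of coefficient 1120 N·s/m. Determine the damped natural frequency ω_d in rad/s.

57.8 rad/s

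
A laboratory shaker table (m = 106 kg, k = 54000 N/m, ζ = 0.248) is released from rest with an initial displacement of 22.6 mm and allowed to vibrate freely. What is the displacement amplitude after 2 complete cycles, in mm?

0.906 mm

Logarithmic decrement δ = 2πζ/√(1 − ζ²) = 2π × 0.2480/√(1 − 0.0615) = 1.608.
After n cycles, x_n/x₀ = e^(−nδ), so x_2 = 22.6 × e^(−2 × 1.608) = 22.6 × 0.04008 = 0.9057 mm.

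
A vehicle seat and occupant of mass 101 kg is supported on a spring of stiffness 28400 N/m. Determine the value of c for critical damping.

3390 N·s/m

c_c = 2√(k·m) = 2√(28400 × 101) = 2 × 1694 = 3387 N·s/m.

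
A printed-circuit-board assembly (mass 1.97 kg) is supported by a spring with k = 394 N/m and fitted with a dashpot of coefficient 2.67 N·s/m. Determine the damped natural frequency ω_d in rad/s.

ω_n = √(k/m) = √(394.0/1.97) = 14.14 rad/s.
Critical damping c_c = 2√(k·m) = 2√(394.0 × 1.97) = 55.72 N·s/m, so ζ = c/c_c = 2.67/55.72 = 0.04792.
ω_d = ω_n√(1 − ζ²) = 14.14 × √(1 − 0.00230) = 14.13 rad/s.

14.1 rad/s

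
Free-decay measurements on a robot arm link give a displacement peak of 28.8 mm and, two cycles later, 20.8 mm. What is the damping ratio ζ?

Logarithmic decrement δ = (1/n)·ln(x₀/x_n) = (1/2)·ln(28.8/20.8) = (1/2)·ln(1.385) = 0.1627.
ζ = δ/√(4π² + δ²) = 0.1627/√(39.48 + 0.0265) = 0.1627/6.285 = 0.02589.

0.0259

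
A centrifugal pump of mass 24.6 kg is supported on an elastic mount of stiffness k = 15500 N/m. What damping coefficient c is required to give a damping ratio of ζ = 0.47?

580 N·s/m

c_c = 2√(k·m) = 2√(15500 × 24.6) = 1235 N·s/m.
c = ζ·c_c = 0.47 × 1235 = 580.4 N·s/m.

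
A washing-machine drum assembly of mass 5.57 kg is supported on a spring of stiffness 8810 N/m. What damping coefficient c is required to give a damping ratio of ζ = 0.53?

235 N·s/m

c_c = 2√(k·m) = 2√(8810 × 5.57) = 443.0 N·s/m.
c = ζ·c_c = 0.53 × 443.0 = 234.8 N·s/m.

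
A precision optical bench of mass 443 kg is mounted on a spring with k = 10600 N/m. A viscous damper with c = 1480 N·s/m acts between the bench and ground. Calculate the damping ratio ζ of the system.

0.341

ω_n = √(k/m) = √(10600/443) = 4.892 rad/s.
Critical damping c_c = 2√(k·m) = 2√(10600 × 443) = 4334 N·s/m, so ζ = c/c_c = 1480/4334 = 0.3415.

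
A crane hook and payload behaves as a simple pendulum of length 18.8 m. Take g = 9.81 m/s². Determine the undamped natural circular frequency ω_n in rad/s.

For a simple pendulum ω_n = √(g/L) = √(9.81/18.8) = √0.5218 = 0.7224 rad/s.

0.722 rad/s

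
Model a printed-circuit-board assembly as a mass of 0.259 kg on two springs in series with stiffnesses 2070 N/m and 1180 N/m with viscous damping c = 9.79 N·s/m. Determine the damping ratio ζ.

Series springs: 1/k_eq = 1/2070 + 1/1180 = 0.001331, so k_eq = 751.6 N/m.
ω_n = √(k_eq/m) = √(751.6/0.259) = 53.87 rad/s.
Critical damping c_c = 2√(k_eq·m) = 2√(751.6 × 0.259) = 27.90 N·s/m, so ζ = c/c_c = 9.79/27.90 = 0.3508.

0.351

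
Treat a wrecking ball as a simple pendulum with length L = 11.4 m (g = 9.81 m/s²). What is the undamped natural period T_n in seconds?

For a simple pendulum ω_n = √(g/L) = √(9.81/11.4) = √0.8605 = 0.9276 rad/s.
T_n = 2π/ω_n = 6.283/0.9276 = 6.773 s.

6.77 s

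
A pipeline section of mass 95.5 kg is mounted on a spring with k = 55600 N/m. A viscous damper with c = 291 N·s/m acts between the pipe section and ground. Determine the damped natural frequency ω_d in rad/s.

24.1 rad/s

ω_n = √(k/m) = √(55600/95.5) = 24.13 rad/s.
Critical damping c_c = 2√(k·m) = 2√(55600 × 95.5) = 4609 N·s/m, so ζ = c/c_c = 291/4609 = 0.06314.
ω_d = ω_n√(1 − ζ²) = 24.13 × √(1 − 0.00399) = 24.08 rad/s.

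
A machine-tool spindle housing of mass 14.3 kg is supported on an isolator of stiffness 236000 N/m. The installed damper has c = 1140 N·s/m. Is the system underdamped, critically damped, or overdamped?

underdamped

c_c = 2√(k·m) = 3674 N·s/m; ζ = c/c_c = 1140/3674 = 0.310.
Since ζ < 1 the system is underdamped.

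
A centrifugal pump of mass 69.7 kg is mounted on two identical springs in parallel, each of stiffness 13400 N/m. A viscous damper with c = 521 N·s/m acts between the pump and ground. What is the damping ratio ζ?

0.191

Parallel springs add: k_eq = 2 × 13400 = 26800 N/m.
ω_n = √(k_eq/m) = √(26800/69.7) = 19.61 rad/s.
Critical damping c_c = 2√(k_eq·m) = 2√(26800 × 69.7) = 2733 N·s/m, so ζ = c/c_c = 521/2733 = 0.1906.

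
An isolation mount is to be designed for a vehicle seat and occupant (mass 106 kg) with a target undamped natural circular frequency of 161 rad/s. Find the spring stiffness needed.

k = m·ω_n² = 106 × 161.0² = 106 × 25920 = 2748000 N/m.

2750000 N/m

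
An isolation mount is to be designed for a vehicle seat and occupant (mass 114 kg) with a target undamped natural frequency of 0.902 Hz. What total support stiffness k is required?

3660 N/m

ω_n = 2πf_n = 2π × 0.902 = 5.667 rad/s.
k = m·ω_n² = 114 × 5.667² = 114 × 32.12 = 3662 N/m.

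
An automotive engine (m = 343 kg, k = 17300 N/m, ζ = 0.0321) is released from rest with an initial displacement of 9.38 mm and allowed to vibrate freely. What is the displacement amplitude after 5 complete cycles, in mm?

Logarithmic decrement δ = 2πζ/√(1 − ζ²) = 2π × 0.03210/√(1 − 0.00103) = 0.2018.
After n cycles, x_n/x₀ = e^(−nδ), so x_5 = 9.38 × e^(−5 × 0.2018) = 9.38 × 0.3646 = 3.420 mm.

3.42 mm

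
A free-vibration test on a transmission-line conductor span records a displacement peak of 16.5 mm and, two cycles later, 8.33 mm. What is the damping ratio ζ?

0.0543

Logarithmic decrement δ = (1/n)·ln(x₀/x_n) = (1/2)·ln(16.5/8.33) = (1/2)·ln(1.981) = 0.3417.
ζ = δ/√(4π² + δ²) = 0.3417/√(39.48 + 0.117) = 0.3417/6.292 = 0.05431.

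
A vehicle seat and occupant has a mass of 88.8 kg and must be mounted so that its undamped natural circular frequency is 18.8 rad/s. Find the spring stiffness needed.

31400 N/m

k = m·ω_n² = 88.8 × 18.80² = 88.8 × 353.4 = 31390 N/m.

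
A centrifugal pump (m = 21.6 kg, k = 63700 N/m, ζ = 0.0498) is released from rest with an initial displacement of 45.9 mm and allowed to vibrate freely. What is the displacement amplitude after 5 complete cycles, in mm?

Logarithmic decrement δ = 2πζ/√(1 − ζ²) = 2π × 0.04980/√(1 − 0.00248) = 0.3133.
After n cycles, x_n/x₀ = e^(−nδ), so x_5 = 45.9 × e^(−5 × 0.3133) = 45.9 × 0.2088 = 9.583 mm.

9.58 mm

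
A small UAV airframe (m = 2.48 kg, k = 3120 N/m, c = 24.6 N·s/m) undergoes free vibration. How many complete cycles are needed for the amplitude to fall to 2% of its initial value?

ζ = c/(2√(km)) = 24.6/(2√(3120 × 2.48)) = 24.6/175.9 = 0.1398.
Logarithmic decrement δ = 2πζ/√(1 − ζ²) = 2π × 0.1398/√(1 − 0.0196) = 0.8873.
x_n/x₀ = e^(−nδ) ≤ 0.02; take ln: n ≥ ln(1/0.02)/δ = 3.912/0.8873 = 4.409.
So 5 complete cycles are required.

5 cycles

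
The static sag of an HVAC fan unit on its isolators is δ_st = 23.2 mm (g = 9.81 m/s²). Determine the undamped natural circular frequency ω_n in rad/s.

20.6 rad/s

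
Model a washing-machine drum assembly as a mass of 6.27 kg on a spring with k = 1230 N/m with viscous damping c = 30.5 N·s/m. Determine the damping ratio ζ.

0.174

ω_n = √(k/m) = √(1230/6.27) = 14.01 rad/s.
Critical damping c_c = 2√(k·m) = 2√(1230 × 6.27) = 175.6 N·s/m, so ζ = c/c_c = 30.5/175.6 = 0.1737.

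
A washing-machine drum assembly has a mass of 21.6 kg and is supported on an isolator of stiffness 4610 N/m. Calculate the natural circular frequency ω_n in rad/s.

14.6 rad/s

ω_n = √(k/m) = √(4610/21.6) = √213.4 = 14.61 rad/s.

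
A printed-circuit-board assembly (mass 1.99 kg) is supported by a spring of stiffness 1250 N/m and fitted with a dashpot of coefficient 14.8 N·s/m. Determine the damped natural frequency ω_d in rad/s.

ω_n = √(k/m) = √(1250/1.99) = 25.06 rad/s.
Critical damping c_c = 2√(k·m) = 2√(1250 × 1.99) = 99.75 N·s/m, so ζ = c/c_c = 14.8/99.75 = 0.1484.
ω_d = ω_n√(1 − ζ²) = 25.06 × √(1 − 0.0220) = 24.79 rad/s.

24.8 rad/s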